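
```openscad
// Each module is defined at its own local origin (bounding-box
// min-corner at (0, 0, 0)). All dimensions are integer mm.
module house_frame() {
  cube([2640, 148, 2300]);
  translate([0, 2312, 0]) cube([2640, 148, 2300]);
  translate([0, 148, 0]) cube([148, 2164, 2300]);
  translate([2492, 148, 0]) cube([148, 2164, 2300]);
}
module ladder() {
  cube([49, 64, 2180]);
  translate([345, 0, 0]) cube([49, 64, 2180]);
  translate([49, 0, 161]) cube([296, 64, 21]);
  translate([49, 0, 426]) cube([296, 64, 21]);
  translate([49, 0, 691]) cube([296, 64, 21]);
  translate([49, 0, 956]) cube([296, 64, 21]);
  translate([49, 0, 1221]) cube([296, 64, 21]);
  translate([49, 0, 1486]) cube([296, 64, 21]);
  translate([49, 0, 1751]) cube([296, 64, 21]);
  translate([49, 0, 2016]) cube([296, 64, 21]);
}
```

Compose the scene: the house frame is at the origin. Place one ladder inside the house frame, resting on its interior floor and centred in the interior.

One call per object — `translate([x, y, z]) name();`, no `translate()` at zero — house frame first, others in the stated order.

house_frame();
translate([1123, 1198, 0]) ladder();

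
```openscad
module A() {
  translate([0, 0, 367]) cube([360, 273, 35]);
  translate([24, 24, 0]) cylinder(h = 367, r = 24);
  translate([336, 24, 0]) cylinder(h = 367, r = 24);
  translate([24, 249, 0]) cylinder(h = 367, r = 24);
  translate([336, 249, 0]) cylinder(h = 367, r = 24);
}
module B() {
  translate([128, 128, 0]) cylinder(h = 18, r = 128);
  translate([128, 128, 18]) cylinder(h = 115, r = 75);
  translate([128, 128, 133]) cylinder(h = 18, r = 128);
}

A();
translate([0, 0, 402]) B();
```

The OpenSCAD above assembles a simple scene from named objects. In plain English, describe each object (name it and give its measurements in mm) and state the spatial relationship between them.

A is a four-legged stool. The seat is a 360×273×35 mm slab whose top surface is at z = 402 mm; four round legs, each 48 mm in diameter, run from the floor (z = 0) to the underside of the seat, each leg's axis is inset half a diameter from the nearest pair of seat edges (so the leg's bounding box is flush with the corner).

B is a spool: two coaxial disc flanges of radius 128 mm and thickness 18 mm, joined by a core cylinder of radius 75 mm and height 115 mm. The lower flange rests on z = 0 and the three cylinders share a vertical axis.

The spool is on top of the stool.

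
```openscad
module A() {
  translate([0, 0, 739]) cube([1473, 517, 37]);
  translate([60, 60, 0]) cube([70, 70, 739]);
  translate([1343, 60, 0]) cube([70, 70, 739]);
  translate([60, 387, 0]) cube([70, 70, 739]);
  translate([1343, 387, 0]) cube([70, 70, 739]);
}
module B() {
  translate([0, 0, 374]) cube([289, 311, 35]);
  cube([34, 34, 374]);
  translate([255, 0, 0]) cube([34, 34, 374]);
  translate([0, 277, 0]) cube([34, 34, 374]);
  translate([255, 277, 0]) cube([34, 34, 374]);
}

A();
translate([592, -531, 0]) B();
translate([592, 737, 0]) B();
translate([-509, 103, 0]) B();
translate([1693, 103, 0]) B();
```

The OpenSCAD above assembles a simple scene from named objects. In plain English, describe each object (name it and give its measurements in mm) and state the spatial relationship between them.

A is a table with a 1473×517 mm rectangular top, 37 mm thick, top surface at z = 776 mm, supported by four 70×70 mm square legs, each inset 60 mm from the nearest pair of top edges, running from the floor.

B is a four-legged stool. The seat is 289×311 mm, 35 mm thick, top at z = 409 mm. It stands on four square legs, each 34×34 mm in cross-section, from z = 0 to the seat underside, each flush with a corner of the seat.

Four stools sit around the table at the −y, +y, −x, +x sides.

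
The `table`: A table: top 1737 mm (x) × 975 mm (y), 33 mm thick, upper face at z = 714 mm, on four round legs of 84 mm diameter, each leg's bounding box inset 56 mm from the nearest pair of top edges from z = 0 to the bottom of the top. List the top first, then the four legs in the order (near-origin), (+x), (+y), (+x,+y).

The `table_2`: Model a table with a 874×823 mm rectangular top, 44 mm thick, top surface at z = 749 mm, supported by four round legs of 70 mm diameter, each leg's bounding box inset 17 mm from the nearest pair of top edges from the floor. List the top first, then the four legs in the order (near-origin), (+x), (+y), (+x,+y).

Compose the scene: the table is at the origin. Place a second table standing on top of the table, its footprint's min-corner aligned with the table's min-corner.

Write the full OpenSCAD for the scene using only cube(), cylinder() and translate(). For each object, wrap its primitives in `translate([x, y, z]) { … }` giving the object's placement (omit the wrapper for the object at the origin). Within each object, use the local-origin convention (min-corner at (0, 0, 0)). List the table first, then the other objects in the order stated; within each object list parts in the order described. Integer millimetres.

translate([0, 0, 681]) cube([1737, 975, 33]);
translate([98, 98, 0]) cylinder(h = 681, r = 42);
translate([1639, 98, 0]) cylinder(h = 681, r = 42);
translate([98, 877, 0]) cylinder(h = 681, r = 42);
translate([1639, 877, 0]) cylinder(h = 681, r = 42);
translate([0, 0, 714]) {
  translate([0, 0, 705]) cube([874, 823, 44]);
  translate([52, 52, 0]) cylinder(h = 705, r = 35);
  translate([822, 52, 0]) cylinder(h = 705, r = 35);
  translate([52, 771, 0]) cylinder(h = 705, r = 35);
  translate([822, 771, 0]) cylinder(h = 705, r = 35);
}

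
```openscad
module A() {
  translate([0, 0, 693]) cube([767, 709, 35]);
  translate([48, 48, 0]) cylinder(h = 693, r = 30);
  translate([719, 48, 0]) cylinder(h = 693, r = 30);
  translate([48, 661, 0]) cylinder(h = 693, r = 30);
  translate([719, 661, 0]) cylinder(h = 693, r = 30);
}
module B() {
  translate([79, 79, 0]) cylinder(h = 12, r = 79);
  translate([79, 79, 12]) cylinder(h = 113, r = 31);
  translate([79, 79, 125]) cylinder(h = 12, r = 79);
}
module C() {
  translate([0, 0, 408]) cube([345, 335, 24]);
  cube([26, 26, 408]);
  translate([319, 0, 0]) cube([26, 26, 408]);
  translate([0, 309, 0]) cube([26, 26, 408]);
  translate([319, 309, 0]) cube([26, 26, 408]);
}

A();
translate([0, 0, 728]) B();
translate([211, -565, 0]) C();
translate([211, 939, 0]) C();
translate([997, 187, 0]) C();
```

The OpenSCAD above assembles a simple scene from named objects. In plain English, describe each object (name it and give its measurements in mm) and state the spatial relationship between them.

A is a table: top 767 mm (x) × 709 mm (y), 35 mm thick, upper face at z = 728 mm, on four round legs of 60 mm diameter, each leg's bounding box inset 18 mm from the nearest pair of top edges, running from z = 0 to the bottom of the top.

B is a spool: two coaxial disc flanges of radius 79 mm and thickness 12 mm, joined by a core cylinder of radius 31 mm and height 113 mm. The lower flange rests on z = 0 and the three cylinders share a vertical axis.

C is a simple wooden stool: a rectangular seat 345 mm (x) by 335 mm (y), 24 mm thick, top face at z = 432 mm, on four square legs, each 26×26 mm in cross-section. The legs rest on z = 0, each flush with a corner of the seat.

The spool is on top of the table. Three stools sit around the table at the −y, +y, +x sides.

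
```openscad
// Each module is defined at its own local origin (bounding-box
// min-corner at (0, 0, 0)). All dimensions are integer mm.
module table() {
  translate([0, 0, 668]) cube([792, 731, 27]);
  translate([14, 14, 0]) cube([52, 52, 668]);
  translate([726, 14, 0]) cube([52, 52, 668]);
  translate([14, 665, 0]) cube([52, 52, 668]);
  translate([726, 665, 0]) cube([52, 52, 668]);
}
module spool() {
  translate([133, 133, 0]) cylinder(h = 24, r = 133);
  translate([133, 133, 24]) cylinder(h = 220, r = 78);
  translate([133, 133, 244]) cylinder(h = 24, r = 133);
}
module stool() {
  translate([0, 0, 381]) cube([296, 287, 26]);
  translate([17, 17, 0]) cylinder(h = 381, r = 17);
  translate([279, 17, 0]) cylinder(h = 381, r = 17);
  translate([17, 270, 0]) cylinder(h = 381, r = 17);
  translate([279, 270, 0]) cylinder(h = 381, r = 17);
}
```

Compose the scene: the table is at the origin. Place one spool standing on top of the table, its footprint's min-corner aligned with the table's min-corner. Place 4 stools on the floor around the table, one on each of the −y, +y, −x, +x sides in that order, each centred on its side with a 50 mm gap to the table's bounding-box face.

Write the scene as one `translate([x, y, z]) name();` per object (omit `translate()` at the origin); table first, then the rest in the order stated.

table();
translate([0, 0, 695]) spool();
translate([248, -337, 0]) stool();
translate([248, 781, 0]) stool();
translate([-346, 222, 0]) stool();
translate([842, 222, 0]) stool();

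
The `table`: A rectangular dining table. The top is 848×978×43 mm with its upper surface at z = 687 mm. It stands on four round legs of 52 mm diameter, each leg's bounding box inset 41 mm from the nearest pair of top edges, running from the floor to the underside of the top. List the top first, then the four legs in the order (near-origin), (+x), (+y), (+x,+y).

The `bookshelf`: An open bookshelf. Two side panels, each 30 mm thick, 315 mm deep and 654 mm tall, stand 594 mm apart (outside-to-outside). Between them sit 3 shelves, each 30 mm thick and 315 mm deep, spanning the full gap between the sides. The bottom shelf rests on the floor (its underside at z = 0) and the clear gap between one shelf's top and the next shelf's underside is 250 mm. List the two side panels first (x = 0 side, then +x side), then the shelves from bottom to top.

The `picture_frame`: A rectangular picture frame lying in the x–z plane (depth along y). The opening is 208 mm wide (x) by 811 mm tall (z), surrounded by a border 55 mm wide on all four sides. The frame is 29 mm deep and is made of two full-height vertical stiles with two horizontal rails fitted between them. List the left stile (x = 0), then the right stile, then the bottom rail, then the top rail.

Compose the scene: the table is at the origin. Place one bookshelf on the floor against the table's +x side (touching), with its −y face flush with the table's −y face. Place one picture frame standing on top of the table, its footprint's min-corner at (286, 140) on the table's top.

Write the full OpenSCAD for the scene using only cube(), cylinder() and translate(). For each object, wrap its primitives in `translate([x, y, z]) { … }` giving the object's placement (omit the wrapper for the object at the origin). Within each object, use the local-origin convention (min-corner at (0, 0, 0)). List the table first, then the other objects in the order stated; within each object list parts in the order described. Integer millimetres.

translate([0, 0, 644]) cube([848, 978, 43]);
translate([67, 67, 0]) cylinder(h = 644, r = 26);
translate([781, 67, 0]) cylinder(h = 644, r = 26);
translate([67, 911, 0]) cylinder(h = 644, r = 26);
translate([781, 911, 0]) cylinder(h = 644, r = 26);
translate([848, 0, 0]) {
  cube([30, 315, 654]);
  translate([564, 0, 0]) cube([30, 315, 654]);
  translate([30, 0, 0]) cube([534, 315, 30]);
  translate([30, 0, 280]) cube([534, 315, 30]);
  translate([30, 0, 560]) cube([534, 315, 30]);
}
translate([286, 140, 687]) {
  cube([55, 29, 921]);
  translate([263, 0, 0]) cube([55, 29, 921]);
  translate([55, 0, 0]) cube([208, 29, 55]);
  translate([55, 0, 866]) cube([208, 29, 55]);
}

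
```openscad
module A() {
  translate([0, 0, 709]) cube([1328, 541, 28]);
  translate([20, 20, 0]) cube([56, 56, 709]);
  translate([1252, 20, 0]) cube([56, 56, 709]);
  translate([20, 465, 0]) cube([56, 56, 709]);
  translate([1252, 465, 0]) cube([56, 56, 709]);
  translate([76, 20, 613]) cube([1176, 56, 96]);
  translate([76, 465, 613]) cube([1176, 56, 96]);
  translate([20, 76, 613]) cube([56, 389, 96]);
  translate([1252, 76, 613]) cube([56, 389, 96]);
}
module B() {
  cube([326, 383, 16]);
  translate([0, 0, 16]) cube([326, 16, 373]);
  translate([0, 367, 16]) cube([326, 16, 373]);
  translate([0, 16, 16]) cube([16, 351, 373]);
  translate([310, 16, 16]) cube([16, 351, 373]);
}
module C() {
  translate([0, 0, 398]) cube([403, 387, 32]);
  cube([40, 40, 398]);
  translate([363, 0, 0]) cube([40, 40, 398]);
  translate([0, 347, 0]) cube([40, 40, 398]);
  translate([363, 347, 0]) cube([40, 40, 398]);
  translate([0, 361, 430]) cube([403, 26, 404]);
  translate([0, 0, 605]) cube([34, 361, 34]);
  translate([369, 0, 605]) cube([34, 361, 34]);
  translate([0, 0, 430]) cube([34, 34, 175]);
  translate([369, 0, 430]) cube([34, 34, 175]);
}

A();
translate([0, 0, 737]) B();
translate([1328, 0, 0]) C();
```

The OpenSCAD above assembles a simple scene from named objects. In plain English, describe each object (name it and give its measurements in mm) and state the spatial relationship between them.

A is a table: top 1328 mm (x) × 541 mm (y), 28 mm thick, upper face at z = 737 mm, on four 56×56 mm square legs, each inset 20 mm from the nearest pair of top edges, running from z = 0 to the bottom of the top. Four apron rails, 56 mm thick and 96 mm tall, run between adjacent legs with their top edges flush with the underside of the top and their outer faces flush with the legs' outer faces.

B is an open-topped rectangular box: outside dimensions 326×383×389 mm, with a uniform wall and base thickness of 16 mm. The base is a full 326×383 slab on the floor; four walls sit on top of the base. The front and back walls (the −y and +y sides) span the full width; the two side walls fit between them.

C is a chair. The seat is a 403×387×32 mm slab with its top at z = 430 mm, on four 40×40 mm corner legs (flush with the seat edges, standing on z = 0). A flat backrest 26 mm thick, 404 mm tall, spans the full seat width and rises from the seat top along its +y edge, rear face flush with the rear of the seat. Two armrests of 34×34 mm section run along each side from the seat's front edge to the front of the backrest, top faces 209 mm above the seat top and outer faces flush with the seat's x-edges; a 34×34 mm post under the front of each armrest stands on the seat at the front corner.

The open box is on top of the table. The chair is against the table's +x side, with their −y faces flush.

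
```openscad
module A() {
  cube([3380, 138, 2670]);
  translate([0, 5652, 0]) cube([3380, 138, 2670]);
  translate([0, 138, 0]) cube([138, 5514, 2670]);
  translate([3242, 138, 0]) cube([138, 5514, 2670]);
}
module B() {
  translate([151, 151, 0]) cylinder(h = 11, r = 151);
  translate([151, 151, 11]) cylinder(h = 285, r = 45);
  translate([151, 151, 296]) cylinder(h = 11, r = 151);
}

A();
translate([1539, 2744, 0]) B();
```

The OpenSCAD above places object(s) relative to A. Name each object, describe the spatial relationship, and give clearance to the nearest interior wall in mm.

A is a house frame. B is a spool. The spool sits inside the house frame, centred. The clearance to the nearest interior wall is 1401 mm.

Clearances: x = 1401, y = 2606; minimum 1401 mm.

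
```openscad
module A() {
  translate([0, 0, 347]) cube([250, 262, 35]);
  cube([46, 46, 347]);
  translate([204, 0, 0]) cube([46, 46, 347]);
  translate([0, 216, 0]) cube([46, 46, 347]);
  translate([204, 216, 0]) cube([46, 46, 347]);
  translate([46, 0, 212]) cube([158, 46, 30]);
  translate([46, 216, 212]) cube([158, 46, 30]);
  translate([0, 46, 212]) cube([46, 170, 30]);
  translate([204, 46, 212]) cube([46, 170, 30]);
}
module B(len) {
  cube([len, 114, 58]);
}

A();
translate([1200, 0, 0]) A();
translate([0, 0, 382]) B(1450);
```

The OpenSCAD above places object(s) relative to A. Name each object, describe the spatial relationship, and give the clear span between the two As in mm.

Second stool starts at x = 1200; first ends at x = 250; clear span = 1200 − 250 = 950 mm.

A is a stool. B is a beam. A beam spans the tops of two stools. The clear span between the two stools is 950 mm.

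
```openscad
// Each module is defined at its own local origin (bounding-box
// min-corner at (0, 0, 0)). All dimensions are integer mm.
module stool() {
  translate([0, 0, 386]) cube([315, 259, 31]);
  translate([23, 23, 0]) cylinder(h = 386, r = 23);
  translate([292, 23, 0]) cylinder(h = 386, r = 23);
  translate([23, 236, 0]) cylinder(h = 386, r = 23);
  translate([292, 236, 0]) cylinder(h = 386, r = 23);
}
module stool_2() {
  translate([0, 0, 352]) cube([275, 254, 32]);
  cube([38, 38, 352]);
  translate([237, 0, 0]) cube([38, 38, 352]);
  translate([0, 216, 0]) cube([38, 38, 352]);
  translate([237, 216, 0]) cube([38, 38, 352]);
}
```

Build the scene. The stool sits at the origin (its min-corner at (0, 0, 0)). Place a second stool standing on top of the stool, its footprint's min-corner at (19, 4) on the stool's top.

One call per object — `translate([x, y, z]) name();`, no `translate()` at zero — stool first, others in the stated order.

stool();
translate([19, 4, 417]) stool_2();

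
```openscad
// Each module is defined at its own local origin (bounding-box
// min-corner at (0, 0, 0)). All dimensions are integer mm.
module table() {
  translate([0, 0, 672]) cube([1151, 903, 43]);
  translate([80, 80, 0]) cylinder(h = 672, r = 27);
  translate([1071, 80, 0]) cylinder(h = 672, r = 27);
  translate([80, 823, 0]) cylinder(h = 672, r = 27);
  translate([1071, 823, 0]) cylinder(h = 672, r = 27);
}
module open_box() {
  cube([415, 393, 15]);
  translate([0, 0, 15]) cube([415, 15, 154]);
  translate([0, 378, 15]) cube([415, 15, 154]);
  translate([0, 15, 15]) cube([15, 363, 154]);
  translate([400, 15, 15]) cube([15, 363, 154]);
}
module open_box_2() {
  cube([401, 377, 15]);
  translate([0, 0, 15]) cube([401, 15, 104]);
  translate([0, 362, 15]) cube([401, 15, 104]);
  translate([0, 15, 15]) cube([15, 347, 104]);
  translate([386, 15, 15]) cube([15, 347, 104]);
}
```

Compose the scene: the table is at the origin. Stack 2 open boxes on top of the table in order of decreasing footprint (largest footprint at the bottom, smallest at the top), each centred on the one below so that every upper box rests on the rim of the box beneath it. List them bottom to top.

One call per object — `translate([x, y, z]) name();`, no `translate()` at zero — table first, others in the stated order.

table();
translate([368, 255, 715]) open_box();
translate([375, 263, 884]) open_box_2();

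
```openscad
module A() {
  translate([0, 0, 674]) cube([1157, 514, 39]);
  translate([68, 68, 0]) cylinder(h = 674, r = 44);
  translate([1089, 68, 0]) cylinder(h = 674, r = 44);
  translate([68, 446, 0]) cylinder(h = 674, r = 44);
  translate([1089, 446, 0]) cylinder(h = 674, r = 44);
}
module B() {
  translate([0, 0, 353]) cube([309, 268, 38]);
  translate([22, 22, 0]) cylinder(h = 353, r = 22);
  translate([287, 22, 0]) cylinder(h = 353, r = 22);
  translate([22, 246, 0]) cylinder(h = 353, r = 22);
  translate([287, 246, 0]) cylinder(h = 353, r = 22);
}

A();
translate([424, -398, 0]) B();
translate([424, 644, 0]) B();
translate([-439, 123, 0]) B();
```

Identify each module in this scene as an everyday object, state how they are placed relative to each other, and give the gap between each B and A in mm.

A is a table. B is a stool. Three stools sit around the table at the −y, +y, −x sides. The gap between each stool and the table is 130 mm.

Each stool's nearest face is 130 mm from the table's bounding box.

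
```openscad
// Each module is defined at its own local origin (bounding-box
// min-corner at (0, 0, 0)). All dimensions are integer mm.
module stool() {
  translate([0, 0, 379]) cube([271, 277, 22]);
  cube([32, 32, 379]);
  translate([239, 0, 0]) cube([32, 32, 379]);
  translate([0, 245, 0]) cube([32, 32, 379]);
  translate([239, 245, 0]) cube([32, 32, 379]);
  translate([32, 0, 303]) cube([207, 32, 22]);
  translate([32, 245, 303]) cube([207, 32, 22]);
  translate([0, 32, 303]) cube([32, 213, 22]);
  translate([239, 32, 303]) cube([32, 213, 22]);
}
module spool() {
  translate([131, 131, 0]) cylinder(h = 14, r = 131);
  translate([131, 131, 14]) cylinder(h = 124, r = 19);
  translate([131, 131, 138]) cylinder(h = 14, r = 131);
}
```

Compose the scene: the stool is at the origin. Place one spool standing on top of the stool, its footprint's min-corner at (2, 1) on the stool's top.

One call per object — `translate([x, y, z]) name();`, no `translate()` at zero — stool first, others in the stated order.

stool();
translate([2, 1, 401]) spool();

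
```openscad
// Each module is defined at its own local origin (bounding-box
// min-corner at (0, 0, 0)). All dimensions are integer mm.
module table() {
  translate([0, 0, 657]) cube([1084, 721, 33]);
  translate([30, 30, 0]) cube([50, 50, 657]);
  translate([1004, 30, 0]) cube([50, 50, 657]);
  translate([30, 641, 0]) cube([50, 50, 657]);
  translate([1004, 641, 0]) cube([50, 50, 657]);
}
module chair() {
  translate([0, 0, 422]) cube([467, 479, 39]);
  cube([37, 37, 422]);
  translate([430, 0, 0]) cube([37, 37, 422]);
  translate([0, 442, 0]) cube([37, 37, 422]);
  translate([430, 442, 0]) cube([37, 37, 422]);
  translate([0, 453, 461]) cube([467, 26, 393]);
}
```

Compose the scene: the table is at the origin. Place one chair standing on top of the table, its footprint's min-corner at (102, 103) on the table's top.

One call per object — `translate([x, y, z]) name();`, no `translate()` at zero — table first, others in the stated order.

table();
translate([102, 103, 690]) chair();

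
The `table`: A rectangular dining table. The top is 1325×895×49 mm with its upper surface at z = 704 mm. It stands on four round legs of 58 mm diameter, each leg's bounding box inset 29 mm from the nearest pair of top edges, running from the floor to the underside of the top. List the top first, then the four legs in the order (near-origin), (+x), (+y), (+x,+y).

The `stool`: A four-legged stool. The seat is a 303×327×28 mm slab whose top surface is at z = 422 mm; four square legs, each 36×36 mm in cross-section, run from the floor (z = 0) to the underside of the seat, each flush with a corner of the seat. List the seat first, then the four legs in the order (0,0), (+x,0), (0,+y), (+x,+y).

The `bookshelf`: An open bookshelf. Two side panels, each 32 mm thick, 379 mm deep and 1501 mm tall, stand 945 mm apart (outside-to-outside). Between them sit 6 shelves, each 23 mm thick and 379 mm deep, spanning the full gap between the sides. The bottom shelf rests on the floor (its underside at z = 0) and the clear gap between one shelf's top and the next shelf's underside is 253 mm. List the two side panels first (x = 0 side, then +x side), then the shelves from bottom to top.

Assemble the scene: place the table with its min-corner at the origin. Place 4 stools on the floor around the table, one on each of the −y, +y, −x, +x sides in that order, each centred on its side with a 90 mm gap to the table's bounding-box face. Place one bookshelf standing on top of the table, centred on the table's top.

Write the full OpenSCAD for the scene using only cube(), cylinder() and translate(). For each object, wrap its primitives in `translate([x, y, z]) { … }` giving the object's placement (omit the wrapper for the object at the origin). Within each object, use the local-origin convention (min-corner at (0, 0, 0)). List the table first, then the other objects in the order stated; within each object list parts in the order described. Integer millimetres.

translate([0, 0, 655]) cube([1325, 895, 49]);
translate([58, 58, 0]) cylinder(h = 655, r = 29);
translate([1267, 58, 0]) cylinder(h = 655, r = 29);
translate([58, 837, 0]) cylinder(h = 655, r = 29);
translate([1267, 837, 0]) cylinder(h = 655, r = 29);
translate([511, -417, 0]) {
  translate([0, 0, 394]) cube([303, 327, 28]);
  cube([36, 36, 394]);
  translate([267, 0, 0]) cube([36, 36, 394]);
  translate([0, 291, 0]) cube([36, 36, 394]);
  translate([267, 291, 0]) cube([36, 36, 394]);
}
translate([511, 985, 0]) {
  translate([0, 0, 394]) cube([303, 327, 28]);
  cube([36, 36, 394]);
  translate([267, 0, 0]) cube([36, 36, 394]);
  translate([0, 291, 0]) cube([36, 36, 394]);
  translate([267, 291, 0]) cube([36, 36, 394]);
}
translate([-393, 284, 0]) {
  translate([0, 0, 394]) cube([303, 327, 28]);
  cube([36, 36, 394]);
  translate([267, 0, 0]) cube([36, 36, 394]);
  translate([0, 291, 0]) cube([36, 36, 394]);
  translate([267, 291, 0]) cube([36, 36, 394]);
}
translate([1415, 284, 0]) {
  translate([0, 0, 394]) cube([303, 327, 28]);
  cube([36, 36, 394]);
  translate([267, 0, 0]) cube([36, 36, 394]);
  translate([0, 291, 0]) cube([36, 36, 394]);
  translate([267, 291, 0]) cube([36, 36, 394]);
}
translate([190, 258, 704]) {
  cube([32, 379, 1501]);
  translate([913, 0, 0]) cube([32, 379, 1501]);
  translate([32, 0, 0]) cube([881, 379, 23]);
  translate([32, 0, 276]) cube([881, 379, 23]);
  translate([32, 0, 552]) cube([881, 379, 23]);
  translate([32, 0, 828]) cube([881, 379, 23]);
  translate([32, 0, 1104]) cube([881, 379, 23]);
  translate([32, 0, 1380]) cube([881, 379, 23]);
}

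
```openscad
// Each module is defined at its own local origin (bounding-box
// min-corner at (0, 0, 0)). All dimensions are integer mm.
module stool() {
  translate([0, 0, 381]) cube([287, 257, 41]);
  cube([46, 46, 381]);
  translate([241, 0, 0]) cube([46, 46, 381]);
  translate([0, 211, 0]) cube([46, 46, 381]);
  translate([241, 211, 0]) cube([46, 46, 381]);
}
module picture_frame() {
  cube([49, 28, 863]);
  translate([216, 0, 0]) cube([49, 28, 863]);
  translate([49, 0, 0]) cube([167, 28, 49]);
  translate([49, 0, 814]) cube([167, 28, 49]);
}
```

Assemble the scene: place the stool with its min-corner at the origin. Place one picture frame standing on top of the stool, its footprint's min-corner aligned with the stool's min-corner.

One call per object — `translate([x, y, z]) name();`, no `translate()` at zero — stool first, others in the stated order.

stool();
translate([0, 0, 422]) picture_frame();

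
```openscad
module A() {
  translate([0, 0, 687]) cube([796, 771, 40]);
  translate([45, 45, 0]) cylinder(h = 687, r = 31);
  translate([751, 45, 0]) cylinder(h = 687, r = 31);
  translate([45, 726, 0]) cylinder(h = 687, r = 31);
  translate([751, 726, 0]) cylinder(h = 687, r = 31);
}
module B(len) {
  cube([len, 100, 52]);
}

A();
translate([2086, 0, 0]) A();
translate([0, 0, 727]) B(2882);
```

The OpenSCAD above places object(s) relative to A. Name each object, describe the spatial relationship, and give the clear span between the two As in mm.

A is a table. B is a beam. A beam spans the tops of two tables. The clear span between the two tables is 1290 mm.

Second table starts at x = 2086; first ends at x = 796; clear span = 2086 − 796 = 1290 mm.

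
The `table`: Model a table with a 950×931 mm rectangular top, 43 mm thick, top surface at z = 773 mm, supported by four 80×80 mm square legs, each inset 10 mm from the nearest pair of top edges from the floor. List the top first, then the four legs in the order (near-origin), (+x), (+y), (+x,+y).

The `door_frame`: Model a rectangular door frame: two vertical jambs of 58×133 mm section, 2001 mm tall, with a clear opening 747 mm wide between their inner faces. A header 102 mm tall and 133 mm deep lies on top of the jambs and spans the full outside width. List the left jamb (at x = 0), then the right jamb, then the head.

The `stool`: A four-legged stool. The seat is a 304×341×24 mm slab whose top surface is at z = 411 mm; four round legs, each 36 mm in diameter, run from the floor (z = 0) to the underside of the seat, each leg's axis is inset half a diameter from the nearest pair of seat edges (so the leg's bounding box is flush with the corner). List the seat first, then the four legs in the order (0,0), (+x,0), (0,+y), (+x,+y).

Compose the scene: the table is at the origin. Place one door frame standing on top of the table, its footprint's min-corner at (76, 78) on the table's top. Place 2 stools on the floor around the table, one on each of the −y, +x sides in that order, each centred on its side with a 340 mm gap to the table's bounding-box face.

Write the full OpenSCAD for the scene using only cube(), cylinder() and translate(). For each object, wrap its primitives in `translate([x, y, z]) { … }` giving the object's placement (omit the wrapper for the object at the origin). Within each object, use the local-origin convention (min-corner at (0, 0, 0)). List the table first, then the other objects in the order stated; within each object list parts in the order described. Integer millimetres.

translate([0, 0, 730]) cube([950, 931, 43]);
translate([10, 10, 0]) cube([80, 80, 730]);
translate([860, 10, 0]) cube([80, 80, 730]);
translate([10, 841, 0]) cube([80, 80, 730]);
translate([860, 841, 0]) cube([80, 80, 730]);
translate([76, 78, 773]) {
  cube([58, 133, 2001]);
  translate([805, 0, 0]) cube([58, 133, 2001]);
  translate([0, 0, 2001]) cube([863, 133, 102]);
}
translate([323, -681, 0]) {
  translate([0, 0, 387]) cube([304, 341, 24]);
  translate([18, 18, 0]) cylinder(h = 387, r = 18);
  translate([286, 18, 0]) cylinder(h = 387, r = 18);
  translate([18, 323, 0]) cylinder(h = 387, r = 18);
  translate([286, 323, 0]) cylinder(h = 387, r = 18);
}
translate([1290, 295, 0]) {
  translate([0, 0, 387]) cube([304, 341, 24]);
  translate([18, 18, 0]) cylinder(h = 387, r = 18);
  translate([286, 18, 0]) cylinder(h = 387, r = 18);
  translate([18, 323, 0]) cylinder(h = 387, r = 18);
  translate([286, 323, 0]) cylinder(h = 387, r = 18);
}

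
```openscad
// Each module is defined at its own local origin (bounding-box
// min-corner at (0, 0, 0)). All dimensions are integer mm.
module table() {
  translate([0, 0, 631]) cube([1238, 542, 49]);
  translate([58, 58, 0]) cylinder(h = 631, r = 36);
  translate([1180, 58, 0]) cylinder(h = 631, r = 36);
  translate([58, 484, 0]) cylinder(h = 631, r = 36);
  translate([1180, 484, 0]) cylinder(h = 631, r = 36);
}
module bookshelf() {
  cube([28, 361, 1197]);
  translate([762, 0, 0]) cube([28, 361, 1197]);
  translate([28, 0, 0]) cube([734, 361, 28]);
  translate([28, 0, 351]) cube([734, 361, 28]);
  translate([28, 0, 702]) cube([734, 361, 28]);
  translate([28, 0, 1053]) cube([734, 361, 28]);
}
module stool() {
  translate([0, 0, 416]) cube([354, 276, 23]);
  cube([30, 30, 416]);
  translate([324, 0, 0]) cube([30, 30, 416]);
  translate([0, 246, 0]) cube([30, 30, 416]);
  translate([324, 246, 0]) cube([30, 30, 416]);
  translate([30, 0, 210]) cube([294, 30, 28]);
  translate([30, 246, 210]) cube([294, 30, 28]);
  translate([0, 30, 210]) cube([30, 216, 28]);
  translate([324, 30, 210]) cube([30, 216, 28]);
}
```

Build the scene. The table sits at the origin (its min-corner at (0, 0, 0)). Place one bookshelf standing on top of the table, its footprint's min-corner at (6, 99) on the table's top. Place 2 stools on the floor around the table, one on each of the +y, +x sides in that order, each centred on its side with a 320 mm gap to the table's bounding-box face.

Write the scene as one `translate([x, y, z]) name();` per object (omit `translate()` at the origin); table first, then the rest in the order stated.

table();
translate([6, 99, 680]) bookshelf();
translate([442, 862, 0]) stool();
translate([1558, 133, 0]) stool();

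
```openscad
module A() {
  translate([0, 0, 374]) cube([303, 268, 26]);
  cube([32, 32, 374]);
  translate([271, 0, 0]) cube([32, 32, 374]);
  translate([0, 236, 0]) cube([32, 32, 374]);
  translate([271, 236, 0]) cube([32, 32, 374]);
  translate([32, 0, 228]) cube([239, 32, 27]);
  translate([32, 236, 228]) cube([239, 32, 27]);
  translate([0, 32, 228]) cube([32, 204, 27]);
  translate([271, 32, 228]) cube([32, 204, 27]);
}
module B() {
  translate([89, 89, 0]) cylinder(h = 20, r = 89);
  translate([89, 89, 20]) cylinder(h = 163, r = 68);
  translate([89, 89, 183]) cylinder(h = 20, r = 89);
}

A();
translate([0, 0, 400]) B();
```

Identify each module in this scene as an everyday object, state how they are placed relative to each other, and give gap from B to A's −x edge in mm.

A is a stool. B is a spool. The spool is on top of the stool. The gap from the spool to the stool's −x edge is 0 mm.

The spool's min-x is at 0; the stool's min-x is 0; gap = 0 mm.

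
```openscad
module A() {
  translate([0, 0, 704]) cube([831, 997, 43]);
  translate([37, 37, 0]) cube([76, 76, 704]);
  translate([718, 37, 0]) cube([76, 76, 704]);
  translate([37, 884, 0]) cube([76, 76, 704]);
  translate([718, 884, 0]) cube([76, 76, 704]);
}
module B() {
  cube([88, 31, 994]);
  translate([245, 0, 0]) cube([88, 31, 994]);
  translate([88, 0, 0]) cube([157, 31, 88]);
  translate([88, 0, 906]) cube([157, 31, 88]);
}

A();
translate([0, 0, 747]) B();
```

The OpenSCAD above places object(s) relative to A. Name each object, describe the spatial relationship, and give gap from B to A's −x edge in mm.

The picture frame's min-x is at 0; the table's min-x is 0; gap = 0 mm.

A is a table. B is a picture frame. The picture frame is on top of the table. The gap from the picture frame to the table's −x edge is 0 mm.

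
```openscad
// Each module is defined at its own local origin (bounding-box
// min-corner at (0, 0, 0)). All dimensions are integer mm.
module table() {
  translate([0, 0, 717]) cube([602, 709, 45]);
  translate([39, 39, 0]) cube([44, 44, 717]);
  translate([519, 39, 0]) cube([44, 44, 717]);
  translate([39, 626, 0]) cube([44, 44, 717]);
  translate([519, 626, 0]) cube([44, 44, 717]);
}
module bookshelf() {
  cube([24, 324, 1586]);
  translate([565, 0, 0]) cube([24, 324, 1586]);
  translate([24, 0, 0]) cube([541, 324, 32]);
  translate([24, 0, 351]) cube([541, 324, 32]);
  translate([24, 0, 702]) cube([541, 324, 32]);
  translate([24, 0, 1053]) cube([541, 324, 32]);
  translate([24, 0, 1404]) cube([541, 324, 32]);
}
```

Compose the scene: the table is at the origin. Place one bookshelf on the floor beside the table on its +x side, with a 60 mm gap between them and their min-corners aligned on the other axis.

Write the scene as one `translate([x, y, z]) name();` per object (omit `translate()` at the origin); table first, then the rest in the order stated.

table();
translate([662, 0, 0]) bookshelf();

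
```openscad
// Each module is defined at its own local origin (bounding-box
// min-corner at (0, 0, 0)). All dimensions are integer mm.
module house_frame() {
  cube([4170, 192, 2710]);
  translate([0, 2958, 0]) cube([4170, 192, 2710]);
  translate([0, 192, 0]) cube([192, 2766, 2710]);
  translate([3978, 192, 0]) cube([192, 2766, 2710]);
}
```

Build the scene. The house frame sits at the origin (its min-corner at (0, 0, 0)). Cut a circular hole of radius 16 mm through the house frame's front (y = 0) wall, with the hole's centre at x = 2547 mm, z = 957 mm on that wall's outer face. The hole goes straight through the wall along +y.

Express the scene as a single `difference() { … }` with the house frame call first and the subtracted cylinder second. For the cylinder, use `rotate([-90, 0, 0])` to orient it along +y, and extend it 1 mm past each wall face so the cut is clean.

difference() {
  house_frame();
  translate([2547, -1, 957]) rotate([-90, 0, 0]) cylinder(h = 194, r = 16);
}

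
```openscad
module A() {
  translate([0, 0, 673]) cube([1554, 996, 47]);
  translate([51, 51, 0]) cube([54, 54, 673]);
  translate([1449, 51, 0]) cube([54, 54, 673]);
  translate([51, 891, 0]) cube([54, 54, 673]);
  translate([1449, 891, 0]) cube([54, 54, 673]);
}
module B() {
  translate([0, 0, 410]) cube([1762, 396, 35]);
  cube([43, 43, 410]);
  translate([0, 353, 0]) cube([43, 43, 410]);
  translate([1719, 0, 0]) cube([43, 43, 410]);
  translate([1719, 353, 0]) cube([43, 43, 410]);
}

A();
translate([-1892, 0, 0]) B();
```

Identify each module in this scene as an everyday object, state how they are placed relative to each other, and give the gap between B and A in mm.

A is a table. B is a bench. The bench is on the floor beside the table on its −x side. The gap between the bench and the table is 130 mm.

The bench's nearest face is 130 mm from the table's −x face.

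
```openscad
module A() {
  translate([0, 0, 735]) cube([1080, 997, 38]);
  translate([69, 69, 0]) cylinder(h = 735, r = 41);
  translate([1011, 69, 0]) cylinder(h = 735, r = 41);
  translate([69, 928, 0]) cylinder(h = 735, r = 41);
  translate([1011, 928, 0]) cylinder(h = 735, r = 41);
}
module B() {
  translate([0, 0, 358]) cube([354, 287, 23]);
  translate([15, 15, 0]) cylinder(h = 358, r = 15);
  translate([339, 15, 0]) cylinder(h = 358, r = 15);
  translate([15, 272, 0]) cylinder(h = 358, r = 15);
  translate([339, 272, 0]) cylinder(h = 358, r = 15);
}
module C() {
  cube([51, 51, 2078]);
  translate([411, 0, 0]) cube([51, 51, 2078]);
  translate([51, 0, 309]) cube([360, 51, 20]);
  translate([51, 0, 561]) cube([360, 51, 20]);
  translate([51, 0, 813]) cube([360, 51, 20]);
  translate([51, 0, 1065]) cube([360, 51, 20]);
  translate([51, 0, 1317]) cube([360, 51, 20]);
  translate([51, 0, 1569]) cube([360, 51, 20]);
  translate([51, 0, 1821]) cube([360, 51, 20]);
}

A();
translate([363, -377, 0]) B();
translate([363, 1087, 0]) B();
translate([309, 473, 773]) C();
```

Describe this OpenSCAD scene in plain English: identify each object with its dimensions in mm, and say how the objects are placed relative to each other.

A is a table with a 1080×997 mm rectangular top, 38 mm thick, top surface at z = 773 mm, supported by four round legs of 82 mm diameter, each leg's bounding box inset 28 mm from the nearest pair of top edges, running from the floor.

B is a four-legged stool. The seat is 354×287 mm, 23 mm thick, top at z = 381 mm. It stands on four round legs, each 30 mm in diameter, from z = 0 to the seat underside, each leg's axis is inset half a diameter from the nearest pair of seat edges (so the leg's bounding box is flush with the corner).

C is a wooden ladder with two side rails of 51×51 mm section and 2078 mm height, set 462 mm apart overall. Between them run 7 rectangular rungs (51 mm deep, 20 mm thick), front faces flush with the rails' −y face. The bottom of the first rung is 309 mm above the floor and each subsequent rung is 252 mm higher than the one below.

Two stools sit around the table at the −y, +y sides. The ladder is on top of the table, centred.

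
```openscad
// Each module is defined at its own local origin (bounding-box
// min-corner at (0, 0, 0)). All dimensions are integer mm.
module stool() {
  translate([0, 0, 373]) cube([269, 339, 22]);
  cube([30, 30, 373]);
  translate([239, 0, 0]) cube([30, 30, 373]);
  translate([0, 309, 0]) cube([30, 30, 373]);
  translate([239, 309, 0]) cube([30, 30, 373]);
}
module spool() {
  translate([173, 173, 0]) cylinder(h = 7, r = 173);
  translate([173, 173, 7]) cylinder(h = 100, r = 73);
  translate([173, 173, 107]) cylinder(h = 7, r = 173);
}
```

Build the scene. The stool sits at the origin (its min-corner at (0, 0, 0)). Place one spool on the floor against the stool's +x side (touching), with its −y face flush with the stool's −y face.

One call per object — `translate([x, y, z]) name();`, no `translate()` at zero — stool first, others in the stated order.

stool();
translate([269, 0, 0]) spool();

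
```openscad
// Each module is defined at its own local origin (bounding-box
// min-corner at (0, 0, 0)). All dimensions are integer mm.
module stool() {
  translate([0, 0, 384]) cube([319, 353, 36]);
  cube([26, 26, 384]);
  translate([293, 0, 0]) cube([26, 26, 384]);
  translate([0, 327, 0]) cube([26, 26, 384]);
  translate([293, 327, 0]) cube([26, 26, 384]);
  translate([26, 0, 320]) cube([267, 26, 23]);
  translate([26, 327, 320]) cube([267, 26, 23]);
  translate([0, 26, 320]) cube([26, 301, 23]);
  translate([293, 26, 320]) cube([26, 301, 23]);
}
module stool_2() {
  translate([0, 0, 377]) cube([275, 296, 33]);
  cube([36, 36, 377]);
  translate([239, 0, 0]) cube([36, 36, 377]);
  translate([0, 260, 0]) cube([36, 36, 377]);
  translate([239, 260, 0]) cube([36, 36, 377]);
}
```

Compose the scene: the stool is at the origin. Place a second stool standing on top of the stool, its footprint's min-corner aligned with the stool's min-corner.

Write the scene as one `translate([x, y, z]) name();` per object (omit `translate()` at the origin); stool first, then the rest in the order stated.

stool();
translate([0, 0, 420]) stool_2();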